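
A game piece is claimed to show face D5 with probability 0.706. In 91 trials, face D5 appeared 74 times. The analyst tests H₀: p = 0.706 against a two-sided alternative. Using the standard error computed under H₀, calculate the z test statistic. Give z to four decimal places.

z = 2.2443

p̂ = 74/91 ≈ 0.813187.
SE = √(p₀(1−p₀)/n) = √(0.20756/91) = 0.047759.
z = (0.813187 − 0.706)/0.047759 = 0.107187/0.047759 = 2.2443.
Two-sided p-value ≈ 2·Φ(−2.244) = 0.0248.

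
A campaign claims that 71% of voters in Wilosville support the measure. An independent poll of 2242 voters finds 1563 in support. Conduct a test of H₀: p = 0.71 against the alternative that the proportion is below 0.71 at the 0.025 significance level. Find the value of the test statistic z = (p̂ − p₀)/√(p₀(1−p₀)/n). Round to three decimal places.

p̂ = 1563/2242 ≈ 0.69715.
SE = √(p₀(1−p₀)/n) = √(0.2059/2242) = 0.00958.
z = (0.69715 − 0.71)/0.00958 = -0.01285/0.00958 = -1.341.
p-value = P(Z < -1.341) ≈ 0.0899. With α = 0.025, fail to reject H₀.

z = -1.341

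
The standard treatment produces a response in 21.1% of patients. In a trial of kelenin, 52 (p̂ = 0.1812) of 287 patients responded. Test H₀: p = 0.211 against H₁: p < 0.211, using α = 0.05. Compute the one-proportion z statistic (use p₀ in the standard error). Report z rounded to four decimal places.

z = -1.2379

p̂ = 52/287 ≈ 0.181185.
SE = √(p₀(1−p₀)/n) = √(0.16648/287) = 0.024085.
z = (0.181185 − 0.211)/0.024085 = -0.029815/0.024085 = -1.2379.
p-value = P(Z < -1.238) ≈ 0.1079, so at α = 0.05 we fail to reject H₀.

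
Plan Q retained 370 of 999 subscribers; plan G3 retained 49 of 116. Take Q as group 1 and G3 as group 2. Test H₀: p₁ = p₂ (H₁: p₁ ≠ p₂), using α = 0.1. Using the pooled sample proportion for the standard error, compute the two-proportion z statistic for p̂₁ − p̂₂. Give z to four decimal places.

p̂₁ = 370/999 = 0.370370, p̂₂ = 49/116 = 0.422414.
Pooled p̂ = (370+49)/(999+116) = 419/1115 = 0.375785.
SE = √(p̂(1−p̂)(1/n₁+1/n₂)) = √(0.375785·0.624215·0.00962169) = √(0.00225697) = 0.047508.
z = (0.370370 − 0.422414)/0.047508 = -0.052044/0.047508 = -1.0955.
Two-sided p-value ≈ 2·Φ(−1.095) = 0.2733. With α = 0.1, fail to reject H₀.

z = -1.0955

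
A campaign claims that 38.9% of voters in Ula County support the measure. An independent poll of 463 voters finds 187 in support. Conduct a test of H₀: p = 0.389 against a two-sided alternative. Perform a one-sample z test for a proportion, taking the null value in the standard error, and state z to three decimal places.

z = 0.657

p̂ = 187/463 ≈ 0.40389.
Under H₀, SE = √(0.389·0.611/463) = √(0.000513346) = 0.02266.
z = (0.40389 − 0.389)/0.02266 = 0.01489/0.02266 = 0.657.
p-value = 2·P(Z > 0.657) ≈ 0.5111.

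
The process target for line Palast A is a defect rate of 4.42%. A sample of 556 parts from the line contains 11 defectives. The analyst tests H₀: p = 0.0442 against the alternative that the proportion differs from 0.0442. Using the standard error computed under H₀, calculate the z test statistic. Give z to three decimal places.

z = -2.801

p̂ = 11/556 = 0.019784.
SE = √(p₀(1−p₀)/n) = √(0.042246/556) = 0.008717.
z = (0.019784 − 0.0442)/0.008717 = -0.024416/0.008717 = -2.801.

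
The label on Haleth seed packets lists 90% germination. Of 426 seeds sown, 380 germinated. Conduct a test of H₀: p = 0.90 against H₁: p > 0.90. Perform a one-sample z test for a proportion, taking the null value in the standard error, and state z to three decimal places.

p̂ = 380/426 ≈ 0.89202.
SE = √(p₀(1−p₀)/n) = √(0.09/426) = 0.01454.
z = (0.89202 − 0.9)/0.01454 = -0.00798/0.01454 = -0.549.

z = -0.549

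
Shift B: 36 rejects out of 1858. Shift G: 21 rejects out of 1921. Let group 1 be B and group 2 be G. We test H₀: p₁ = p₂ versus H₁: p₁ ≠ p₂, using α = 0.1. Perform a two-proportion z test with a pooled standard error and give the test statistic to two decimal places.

p̂₁ = 36/1858 = 0.01938, p̂₂ = 21/1921 = 0.01093.
Pooled p̂ = (36+21)/(1858+1921) = 57/3779 = 0.01508.
SE = √(p̂(1−p̂)(1/n₁+1/n₂)) = √(0.01508·0.98492·0.00105878) = √(1.5729e-05) = 0.00397.
z = (0.01938 − 0.01093)/0.00397 = 0.00845/0.00397 = 2.13.
Two-sided p-value ≈ 2·Φ(−2.129) = 0.0332, so at α = 0.1 we reject H₀.

z = 2.13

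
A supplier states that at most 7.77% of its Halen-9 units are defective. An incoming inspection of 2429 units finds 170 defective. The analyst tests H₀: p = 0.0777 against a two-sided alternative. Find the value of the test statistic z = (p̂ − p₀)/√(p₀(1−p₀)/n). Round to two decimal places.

p̂ = 170/2429 = 0.06999.
SE = √(p₀(1−p₀)/n) = √(0.071663/2429) = 0.00543.
z = (0.06999 − 0.0777)/0.00543 = -0.00771/0.00543 = -1.42.
p-value = 2·P(Z > 1.420) ≈ 0.1556.

z = -1.42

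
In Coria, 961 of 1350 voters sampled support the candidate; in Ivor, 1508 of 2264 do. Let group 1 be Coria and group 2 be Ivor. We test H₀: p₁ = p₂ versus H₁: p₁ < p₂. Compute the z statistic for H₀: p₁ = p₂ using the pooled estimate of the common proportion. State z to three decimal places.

z = 2.861

p̂₁ = 961/1350 = 0.71185, p̂₂ = 1508/2264 = 0.66608.
Pooled p̂ = (961+1508)/(1350+2264) = 2469/3614 = 0.68318.
SE = √(p̂(1−p̂)(1/n₁+1/n₂)) = √(0.68318·0.31682·0.00118244) = √(0.000255934) = 0.01600.
z = (0.71185 − 0.66608)/0.01600 = 0.04577/0.01600 = 2.861.
p-value = P(Z < 2.861) ≈ 0.9979.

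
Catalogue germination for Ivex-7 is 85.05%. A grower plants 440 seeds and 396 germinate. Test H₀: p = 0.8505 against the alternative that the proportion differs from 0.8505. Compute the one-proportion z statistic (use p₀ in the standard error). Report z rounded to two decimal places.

z = 2.91

p̂ = 396/440 ≈ 0.9000.
Under H₀, SE = √(0.8505·0.1495/440) = √(0.000288977) = 0.0170.
z = (0.9000 − 0.8505)/0.0170 = 0.0495/0.0170 = 2.91.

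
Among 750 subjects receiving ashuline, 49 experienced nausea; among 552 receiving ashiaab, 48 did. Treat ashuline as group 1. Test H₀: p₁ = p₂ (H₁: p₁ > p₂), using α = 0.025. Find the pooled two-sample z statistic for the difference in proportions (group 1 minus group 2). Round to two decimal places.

p̂₁ = 49/750 ≈ 0.06533, p̂₂ = 48/552 ≈ 0.08696.
Pooled p̂ = (49+48)/(750+552) = 97/1302 = 0.07450.
SE = √(p̂(1−p̂)(1/n₁+1/n₂)) = √(0.07450·0.92550·0.00314493) = √(0.000216844) = 0.01473.
z = (0.06533 − 0.08696)/0.01473 = -0.02163/0.01473 = -1.47.
p-value = P(Z > -1.468) ≈ 0.9290; since p > α = 0.025, fail to reject H₀.

z = -1.47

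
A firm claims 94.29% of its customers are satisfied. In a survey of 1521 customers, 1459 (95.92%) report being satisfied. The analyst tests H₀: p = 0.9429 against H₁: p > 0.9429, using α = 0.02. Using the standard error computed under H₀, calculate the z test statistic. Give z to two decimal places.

p̂ = 1459/1521 = 0.95924.
Standard error under H₀: √(0.9429×0.0571/1521) = 0.00595.
z = (0.95924 − 0.9429)/0.00595 = 0.01634/0.00595 = 2.75.
p-value = P(Z > 2.746) ≈ 0.0030; since p < α = 0.02, reject H₀.

z = 2.75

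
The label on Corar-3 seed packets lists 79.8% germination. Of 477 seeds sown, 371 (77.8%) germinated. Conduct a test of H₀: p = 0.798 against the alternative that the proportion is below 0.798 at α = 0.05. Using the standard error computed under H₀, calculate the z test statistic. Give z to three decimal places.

z = -1.100

p̂ = 371/477 ≈ 0.77778.
Standard error under H₀: √(0.798×0.202/477) = 0.01838.
z = (0.77778 − 0.798)/0.01838 = -0.02022/0.01838 = -1.100.
p-value = P(Z < -1.100) ≈ 0.1357. With α = 0.05, fail to reject H₀.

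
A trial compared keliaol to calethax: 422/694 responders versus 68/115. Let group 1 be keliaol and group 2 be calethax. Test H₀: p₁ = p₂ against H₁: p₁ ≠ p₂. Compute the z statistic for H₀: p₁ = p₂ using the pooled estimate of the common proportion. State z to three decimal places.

p̂₁ = 422/694 ≈ 0.60807, p̂₂ = 68/115 ≈ 0.59130.
Pooled p̂ = (422+68)/(694+115) = 490/809 = 0.60569.
SE = √(p̂(1−p̂)(1/n₁+1/n₂)) = √(0.60569·0.39431·0.0101366) = √(0.00242092) = 0.04920.
z = (0.60807 − 0.59130)/0.04920 = 0.01677/0.04920 = 0.341.

z = 0.341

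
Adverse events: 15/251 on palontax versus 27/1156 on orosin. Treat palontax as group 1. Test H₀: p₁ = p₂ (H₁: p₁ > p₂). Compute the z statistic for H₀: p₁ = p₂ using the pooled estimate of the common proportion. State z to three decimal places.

z = 3.072

p̂₁ = 15/251 = 0.05976, p̂₂ = 27/1156 = 0.02336.
Pooled p̂ = (15+27)/(251+1156) = 42/1407 = 0.02985.
SE = √(0.0289597 × 0.00484912) = 0.01185.
z = (0.05976 − 0.02336)/0.01185 = 0.03640/0.01185 = 3.072.
p-value = P(Z > 3.072) ≈ 0.0011.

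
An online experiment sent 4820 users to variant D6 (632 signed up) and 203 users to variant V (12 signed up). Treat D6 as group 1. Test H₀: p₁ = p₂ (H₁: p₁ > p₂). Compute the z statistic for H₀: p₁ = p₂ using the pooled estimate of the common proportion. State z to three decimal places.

p̂₁ = 632/4820 ≈ 0.131120, p̂₂ = 12/203 ≈ 0.059113.
Pooled p̂ = (632+12)/(4820+203) = 644/5023 = 0.128210.
SE = √(0.111772 × 0.00513358) = 0.023954.
z = (0.131120 − 0.059113)/0.023954 = 0.072007/0.023954 = 3.006.

z = 3.006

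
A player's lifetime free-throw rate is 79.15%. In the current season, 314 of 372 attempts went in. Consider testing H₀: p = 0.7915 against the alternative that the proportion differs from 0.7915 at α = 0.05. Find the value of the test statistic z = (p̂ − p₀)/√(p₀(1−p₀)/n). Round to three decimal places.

p̂ = 314/372 ≈ 0.84409.
Standard error under H₀: √(0.7915×0.2085/372) = 0.02106.
z = (0.84409 − 0.7915)/0.02106 = 0.05259/0.02106 = 2.497.
p-value = 2·P(Z > 2.497) ≈ 0.0125, so at α = 0.05 we reject H₀.

z = 2.497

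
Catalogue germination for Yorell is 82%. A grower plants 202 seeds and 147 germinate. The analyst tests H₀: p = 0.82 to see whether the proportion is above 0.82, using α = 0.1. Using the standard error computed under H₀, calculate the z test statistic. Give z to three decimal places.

p̂ = 147/202 ≈ 0.72772.
Under H₀, SE = √(0.82·0.18/202) = √(0.000730693) = 0.02703.
z = (0.72772 − 0.82)/0.02703 = -0.09228/0.02703 = -3.414.
p-value = P(Z > -3.414) ≈ 0.9997, so at α = 0.1 we fail to reject H₀.

z = -3.414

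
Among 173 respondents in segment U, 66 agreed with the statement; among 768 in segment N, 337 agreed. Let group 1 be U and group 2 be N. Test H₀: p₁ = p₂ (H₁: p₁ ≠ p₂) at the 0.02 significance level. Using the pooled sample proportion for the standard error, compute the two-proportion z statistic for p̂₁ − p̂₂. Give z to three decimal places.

z = -1.376

p̂₁ = 66/173 = 0.38150, p̂₂ = 337/768 = 0.43880.
Pooled p̂ = (66+337)/(173+768) = 403/941 = 0.42827.
SE = √(p̂(1−p̂)(1/n₁+1/n₂)) = √(0.42827·0.57173·0.00708243) = √(0.00173416) = 0.04164.
z = (0.38150 − 0.43880)/0.04164 = -0.05730/0.04164 = -1.376.
Two-sided p-value ≈ 2·Φ(−1.376) = 0.1688, so at α = 0.02 we fail to reject H₀.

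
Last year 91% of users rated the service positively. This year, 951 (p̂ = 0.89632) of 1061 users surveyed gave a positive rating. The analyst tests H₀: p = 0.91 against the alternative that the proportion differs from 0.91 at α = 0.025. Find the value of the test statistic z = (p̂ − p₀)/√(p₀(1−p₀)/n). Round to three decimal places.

z = -1.557

p̂ = 951/1061 = 0.896324.
Under H₀, SE = √(0.91·0.09/1061) = √(7.71913e-05) = 0.008786.
z = (0.896324 − 0.91)/0.008786 = -0.013676/0.008786 = -1.557.
Two-sided p-value ≈ 2·Φ(−1.557) = 0.1196; since p > α = 0.025, fail to reject H₀.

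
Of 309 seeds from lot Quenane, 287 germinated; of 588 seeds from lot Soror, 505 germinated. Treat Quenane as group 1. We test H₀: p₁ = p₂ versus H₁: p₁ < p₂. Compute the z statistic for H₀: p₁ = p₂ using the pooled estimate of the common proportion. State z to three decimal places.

p̂₁ = 287/309 = 0.92880, p̂₂ = 505/588 = 0.85884.
Pooled p̂ = (287+505)/(309+588) = 792/897 = 0.88294.
SE = √(p̂(1−p̂)(1/n₁+1/n₂)) = √(0.88294·0.11706·0.00493693) = √(0.000510254) = 0.02259.
z = (0.92880 − 0.85884)/0.02259 = 0.06996/0.02259 = 3.097.
p-value = P(Z < 3.097) ≈ 0.9990.

z = 3.097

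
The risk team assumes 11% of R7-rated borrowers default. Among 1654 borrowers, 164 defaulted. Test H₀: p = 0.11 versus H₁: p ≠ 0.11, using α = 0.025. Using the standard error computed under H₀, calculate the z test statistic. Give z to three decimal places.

p̂ = 164/1654 = 0.099154.
Under H₀, SE = √(0.11·0.89/1654) = √(5.91898e-05) = 0.007693.
z = (0.099154 − 0.11)/0.007693 = -0.010846/0.007693 = -1.410.
p-value = 2·P(Z > 1.410) ≈ 0.1586, so at α = 0.025 we fail to reject H₀.

z = -1.410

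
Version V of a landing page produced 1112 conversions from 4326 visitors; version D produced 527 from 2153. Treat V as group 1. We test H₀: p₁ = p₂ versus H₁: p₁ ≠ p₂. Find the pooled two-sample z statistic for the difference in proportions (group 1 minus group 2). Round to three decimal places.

p̂₁ = 1112/4326 ≈ 0.25705, p̂₂ = 527/2153 ≈ 0.24477.
Pooled p̂ = (1112+527)/(4326+2153) = 1639/6479 = 0.25297.
SE = √(p̂(1−p̂)(1/n₁+1/n₂)) = √(0.25297·0.74703·0.000695629) = √(0.000131458) = 0.01147.
z = (0.25705 − 0.24477)/0.01147 = 0.01228/0.01147 = 1.071.
Two-sided p-value ≈ 2·Φ(−1.071) = 0.2843.

z = 1.071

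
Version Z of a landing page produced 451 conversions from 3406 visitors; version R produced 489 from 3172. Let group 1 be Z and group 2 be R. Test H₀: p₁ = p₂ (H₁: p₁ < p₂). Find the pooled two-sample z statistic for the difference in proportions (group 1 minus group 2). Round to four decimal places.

z = -2.5184

p̂₁ = 451/3406 ≈ 0.1324134, p̂₂ = 489/3172 ≈ 0.1541614.
Pooled p̂ = (451+489)/(3406+3172) = 940/6578 = 0.1429006.
SE = √(0.12248 × 0.000608858) = 0.0086356.
z = (0.1324134 − 0.1541614)/0.0086356 = -0.0217480/0.0086356 = -2.5184.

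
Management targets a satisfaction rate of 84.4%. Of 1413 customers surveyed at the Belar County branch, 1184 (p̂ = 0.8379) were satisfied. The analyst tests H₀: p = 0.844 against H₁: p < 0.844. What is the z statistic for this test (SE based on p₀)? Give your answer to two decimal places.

p̂ = 1184/1413 ≈ 0.8379.
Under H₀, SE = √(0.844·0.156/1413) = √(9.31805e-05) = 0.0097.
z = (0.8379 − 0.844)/0.0097 = -0.0061/0.0097 = -0.63.
p-value = P(Z < -0.628) ≈ 0.2649.

z = -0.63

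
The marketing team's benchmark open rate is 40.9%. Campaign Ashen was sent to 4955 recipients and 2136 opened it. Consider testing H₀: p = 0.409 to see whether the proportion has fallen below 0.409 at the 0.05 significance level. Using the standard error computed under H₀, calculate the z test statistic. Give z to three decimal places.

p̂ = 2136/4955 ≈ 0.4310797.
Under H₀, SE = √(0.409·0.591/4955) = √(4.87828e-05) = 0.0069845.
z = (0.4310797 − 0.409)/0.0069845 = 0.0220797/0.0069845 = 3.161.
p-value = P(Z < 3.161) ≈ 0.9992; since p > α = 0.05, fail to reject H₀.

z = 3.161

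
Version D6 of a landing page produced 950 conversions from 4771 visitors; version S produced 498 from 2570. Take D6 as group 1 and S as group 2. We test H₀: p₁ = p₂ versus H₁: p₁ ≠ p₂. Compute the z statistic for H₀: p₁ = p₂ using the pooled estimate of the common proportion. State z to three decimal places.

z = 0.549

p̂₁ = 950/4771 = 0.19912, p̂₂ = 498/2570 = 0.19377.
Pooled p̂ = (950+498)/(4771+2570) = 1448/7341 = 0.19725.
SE = √(0.158341 × 0.000598705) = 0.00974.
z = (0.19912 − 0.19377)/0.00974 = 0.00535/0.00974 = 0.549.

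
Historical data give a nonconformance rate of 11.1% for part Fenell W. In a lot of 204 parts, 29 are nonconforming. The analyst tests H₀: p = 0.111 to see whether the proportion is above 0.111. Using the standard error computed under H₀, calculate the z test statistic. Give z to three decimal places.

z = 1.417

p̂ = 29/204 = 0.14216.
Under H₀, SE = √(0.111·0.889/204) = √(0.000483721) = 0.02199.
z = (0.14216 − 0.111)/0.02199 = 0.03116/0.02199 = 1.417.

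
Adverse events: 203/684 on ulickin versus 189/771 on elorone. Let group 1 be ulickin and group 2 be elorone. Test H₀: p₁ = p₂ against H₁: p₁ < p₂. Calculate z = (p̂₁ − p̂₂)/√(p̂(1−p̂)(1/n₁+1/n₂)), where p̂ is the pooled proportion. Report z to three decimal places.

z = 2.216

p̂₁ = 203/684 = 0.29678, p̂₂ = 189/771 = 0.24514.
Pooled p̂ = (203+189)/(684+771) = 392/1455 = 0.26942.
SE = √(p̂(1−p̂)(1/n₁+1/n₂)) = √(0.26942·0.73058·0.00275901) = √(0.000543058) = 0.02330.
z = (0.29678 − 0.24514)/0.02330 = 0.05164/0.02330 = 2.216.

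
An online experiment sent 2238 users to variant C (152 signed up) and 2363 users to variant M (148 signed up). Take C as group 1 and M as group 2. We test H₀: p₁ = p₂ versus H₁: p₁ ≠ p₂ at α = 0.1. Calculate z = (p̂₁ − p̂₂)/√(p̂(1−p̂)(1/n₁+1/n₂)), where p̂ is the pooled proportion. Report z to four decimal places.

p̂₁ = 152/2238 = 0.0679178, p̂₂ = 148/2363 = 0.0626322.
Pooled p̂ = (152+148)/(2238+2363) = 300/4601 = 0.0652032.
SE = √(0.0609518 × 0.000870018) = 0.0072821.
z = (0.0679178 − 0.0626322)/0.0072821 = 0.0052856/0.0072821 = 0.7258.
p-value = 2·P(Z > 0.726) ≈ 0.4679, so at α = 0.1 we fail to reject H₀.

z = 0.7258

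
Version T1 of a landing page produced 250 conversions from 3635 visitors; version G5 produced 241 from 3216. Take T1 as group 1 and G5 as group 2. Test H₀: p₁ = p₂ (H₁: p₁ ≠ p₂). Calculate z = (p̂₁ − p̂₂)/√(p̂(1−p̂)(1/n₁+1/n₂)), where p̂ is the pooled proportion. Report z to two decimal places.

z = -0.99

p̂₁ = 250/3635 ≈ 0.06878, p̂₂ = 241/3216 ≈ 0.07494.
Pooled p̂ = (250+241)/(3635+3216) = 491/6851 = 0.07167.
SE = √(0.066532 × 0.000586048) = 0.00624.
z = (0.06878 − 0.07494)/0.00624 = -0.00616/0.00624 = -0.99.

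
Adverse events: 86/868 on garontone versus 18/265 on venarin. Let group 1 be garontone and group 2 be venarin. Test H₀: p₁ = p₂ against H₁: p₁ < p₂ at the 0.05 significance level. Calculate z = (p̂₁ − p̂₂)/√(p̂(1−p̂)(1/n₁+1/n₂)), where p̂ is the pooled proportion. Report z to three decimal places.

p̂₁ = 86/868 ≈ 0.099078, p̂₂ = 18/265 ≈ 0.067925.
Pooled p̂ = (86+18)/(868+265) = 104/1133 = 0.091792.
SE = √(p̂(1−p̂)(1/n₁+1/n₂)) = √(0.091792·0.908208·0.00492566) = √(0.000410632) = 0.020264.
z = (0.099078 − 0.067925)/0.020264 = 0.031153/0.020264 = 1.537.
p-value = P(Z < 1.537) ≈ 0.9379; since p > α = 0.05, fail to reject H₀.

z = 1.537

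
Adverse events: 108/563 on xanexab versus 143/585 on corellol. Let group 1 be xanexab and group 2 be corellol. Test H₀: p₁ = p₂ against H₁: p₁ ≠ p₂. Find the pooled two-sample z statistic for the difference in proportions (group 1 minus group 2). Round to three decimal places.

z = -2.156

p̂₁ = 108/563 ≈ 0.19183, p̂₂ = 143/585 ≈ 0.24444.
Pooled p̂ = (108+143)/(563+585) = 251/1148 = 0.21864.
SE = √(0.170837 × 0.0034856) = 0.02440.
z = (0.19183 − 0.24444)/0.02440 = -0.05261/0.02440 = -2.156.
p-value = 2·P(Z > 2.156) ≈ 0.0311.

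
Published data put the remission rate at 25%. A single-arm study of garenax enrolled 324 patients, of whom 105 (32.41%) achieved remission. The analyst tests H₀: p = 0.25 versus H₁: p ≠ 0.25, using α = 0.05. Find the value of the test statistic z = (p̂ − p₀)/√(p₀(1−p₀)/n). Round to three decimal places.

p̂ = 105/324 = 0.32407.
Under H₀, SE = √(0.25·0.75/324) = √(0.000578704) = 0.02406.
z = (0.32407 − 0.25)/0.02406 = 0.07407/0.02406 = 3.079.
Two-sided p-value ≈ 2·Φ(−3.079) = 0.0021; since p < α = 0.05, reject H₀.

z = 3.079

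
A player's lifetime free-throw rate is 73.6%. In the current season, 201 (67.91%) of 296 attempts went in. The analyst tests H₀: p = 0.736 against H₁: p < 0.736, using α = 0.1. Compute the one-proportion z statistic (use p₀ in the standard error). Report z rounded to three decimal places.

z = -2.223

p̂ = 201/296 ≈ 0.67905.
Under H₀, SE = √(0.736·0.264/296) = √(0.000656432) = 0.02562.
z = (0.67905 − 0.736)/0.02562 = -0.05695/0.02562 = -2.223.
p-value = P(Z < -2.223) ≈ 0.0131. With α = 0.1, reject H₀.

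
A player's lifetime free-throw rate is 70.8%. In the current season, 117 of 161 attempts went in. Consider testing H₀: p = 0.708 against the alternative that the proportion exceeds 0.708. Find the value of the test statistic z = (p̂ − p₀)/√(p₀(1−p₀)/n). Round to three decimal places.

z = 0.522

p̂ = 117/161 = 0.72671.
Under H₀, SE = √(0.708·0.292/161) = √(0.00128407) = 0.03583.
z = (0.72671 − 0.708)/0.03583 = 0.01871/0.03583 = 0.522.
p-value = P(Z > 0.522) ≈ 0.3008.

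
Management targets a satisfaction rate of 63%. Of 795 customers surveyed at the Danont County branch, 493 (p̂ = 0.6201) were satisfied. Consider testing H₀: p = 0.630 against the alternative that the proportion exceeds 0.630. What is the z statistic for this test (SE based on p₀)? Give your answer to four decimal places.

z = -0.5767

p̂ = 493/795 = 0.620126.
Under H₀, SE = √(0.63·0.37/795) = √(0.000293208) = 0.017123.
z = (0.620126 − 0.63)/0.017123 = -0.009874/0.017123 = -0.5767.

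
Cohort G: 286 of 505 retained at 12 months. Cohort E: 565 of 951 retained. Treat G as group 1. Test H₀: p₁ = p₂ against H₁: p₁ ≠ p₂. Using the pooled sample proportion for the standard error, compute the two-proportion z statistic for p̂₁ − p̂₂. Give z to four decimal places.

p̂₁ = 286/505 = 0.5663366, p̂₂ = 565/951 = 0.5941115.
Pooled p̂ = (286+565)/(505+951) = 851/1456 = 0.5844780.
SE = √(p̂(1−p̂)(1/n₁+1/n₂)) = √(0.5844780·0.4155220·0.00303172) = √(0.000736295) = 0.0271348.
z = (0.5663366 − 0.5941115)/0.0271348 = -0.0277749/0.0271348 = -1.0236.

z = -1.0236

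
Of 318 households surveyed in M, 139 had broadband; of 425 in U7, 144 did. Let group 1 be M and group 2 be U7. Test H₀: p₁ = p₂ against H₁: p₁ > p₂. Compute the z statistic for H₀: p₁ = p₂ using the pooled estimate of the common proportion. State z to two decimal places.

p̂₁ = 139/318 ≈ 0.4371, p̂₂ = 144/425 ≈ 0.3388.
Pooled p̂ = (139+144)/(318+425) = 283/743 = 0.3809.
SE = √(0.235812 × 0.0054976) = 0.0360.
z = (0.4371 − 0.3388)/0.0360 = 0.0983/0.0360 = 2.73.

z = 2.73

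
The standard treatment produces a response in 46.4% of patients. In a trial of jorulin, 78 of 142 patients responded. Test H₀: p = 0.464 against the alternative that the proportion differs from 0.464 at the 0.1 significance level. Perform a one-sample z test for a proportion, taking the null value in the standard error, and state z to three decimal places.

z = 2.038

p̂ = 78/142 = 0.54930.
Under H₀, SE = √(0.464·0.536/142) = √(0.00175144) = 0.04185.
z = (0.54930 − 0.464)/0.04185 = 0.08530/0.04185 = 2.038.
p-value = 2·P(Z > 2.038) ≈ 0.0415, so at α = 0.1 we reject H₀.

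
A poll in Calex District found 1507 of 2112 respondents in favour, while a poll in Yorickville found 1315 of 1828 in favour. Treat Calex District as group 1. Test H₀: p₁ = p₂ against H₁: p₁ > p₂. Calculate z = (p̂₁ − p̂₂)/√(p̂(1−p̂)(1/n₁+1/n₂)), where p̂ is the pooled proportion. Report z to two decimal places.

p̂₁ = 1507/2112 = 0.71354, p̂₂ = 1315/1828 = 0.71937.
Pooled p̂ = (1507+1315)/(2112+1828) = 2822/3940 = 0.71624.
SE = √(0.203239 × 0.00102053) = 0.01440.
z = (0.71354 − 0.71937)/0.01440 = -0.00583/0.01440 = -0.40.
p-value = P(Z > -0.404) ≈ 0.6570.

z = -0.40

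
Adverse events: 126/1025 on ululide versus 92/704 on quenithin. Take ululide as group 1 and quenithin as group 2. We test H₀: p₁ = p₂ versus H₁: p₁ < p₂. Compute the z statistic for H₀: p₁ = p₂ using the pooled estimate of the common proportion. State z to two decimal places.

z = -0.48

p̂₁ = 126/1025 ≈ 0.1229, p̂₂ = 92/704 ≈ 0.1307.
Pooled p̂ = (126+92)/(1025+704) = 218/1729 = 0.1261.
SE = √(0.110187 × 0.00239606) = 0.0162.
z = (0.1229 − 0.1307)/0.0162 = -0.0078/0.0162 = -0.48.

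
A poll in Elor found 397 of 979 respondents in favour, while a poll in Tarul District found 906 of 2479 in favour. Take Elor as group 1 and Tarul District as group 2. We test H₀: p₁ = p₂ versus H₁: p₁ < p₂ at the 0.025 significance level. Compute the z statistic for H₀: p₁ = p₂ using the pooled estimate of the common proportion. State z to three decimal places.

z = 2.189

p̂₁ = 397/979 ≈ 0.405516, p̂₂ = 906/2479 ≈ 0.365470.
Pooled p̂ = (397+906)/(979+2479) = 1303/3458 = 0.376807.
SE = √(0.234824 × 0.00142484) = 0.018292.
z = (0.405516 − 0.365470)/0.018292 = 0.040046/0.018292 = 2.189.
p-value = P(Z < 2.189) ≈ 0.9857. With α = 0.025, fail to reject H₀.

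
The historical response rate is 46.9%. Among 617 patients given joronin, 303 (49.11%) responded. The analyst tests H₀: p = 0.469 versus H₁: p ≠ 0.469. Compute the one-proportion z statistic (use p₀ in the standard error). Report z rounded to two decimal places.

p̂ = 303/617 ≈ 0.4911.
SE = √(p₀(1−p₀)/n) = √(0.24904/617) = 0.0201.
z = (0.4911 − 0.469)/0.0201 = 0.0221/0.0201 = 1.10.

z = 1.10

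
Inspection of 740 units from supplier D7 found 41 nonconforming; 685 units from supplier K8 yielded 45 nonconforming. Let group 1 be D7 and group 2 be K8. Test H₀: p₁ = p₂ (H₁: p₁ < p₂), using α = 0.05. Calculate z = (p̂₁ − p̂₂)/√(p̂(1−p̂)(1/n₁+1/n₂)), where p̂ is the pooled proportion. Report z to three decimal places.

z = -0.815

p̂₁ = 41/740 = 0.055405, p̂₂ = 45/685 = 0.065693.
Pooled p̂ = (41+45)/(740+685) = 86/1425 = 0.060351.
SE = √(0.0567086 × 0.00281121) = 0.012626.
z = (0.055405 − 0.065693)/0.012626 = -0.010288/0.012626 = -0.815.
p-value = P(Z < -0.815) ≈ 0.2076, so at α = 0.05 we fail to reject H₀.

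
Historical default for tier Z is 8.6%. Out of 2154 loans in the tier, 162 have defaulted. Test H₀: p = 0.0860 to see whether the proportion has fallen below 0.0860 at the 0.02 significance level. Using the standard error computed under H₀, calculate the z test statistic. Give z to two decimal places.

p̂ = 162/2154 ≈ 0.07521.
SE = √(p₀(1−p₀)/n) = √(0.078604/2154) = 0.00604.
z = (0.07521 − 0.086)/0.00604 = -0.01079/0.00604 = -1.79.
p-value = P(Z < -1.786) ≈ 0.0370. With α = 0.02, fail to reject H₀.

z = -1.79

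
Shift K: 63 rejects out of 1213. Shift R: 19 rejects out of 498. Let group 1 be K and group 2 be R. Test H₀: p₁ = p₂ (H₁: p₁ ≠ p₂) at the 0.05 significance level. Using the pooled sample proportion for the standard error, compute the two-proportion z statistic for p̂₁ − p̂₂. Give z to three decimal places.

z = 1.213

p̂₁ = 63/1213 = 0.05194, p̂₂ = 19/498 = 0.03815.
Pooled p̂ = (63+19)/(1213+498) = 82/1711 = 0.04793.
SE = √(p̂(1−p̂)(1/n₁+1/n₂)) = √(0.04793·0.95207·0.00283243) = √(0.000129239) = 0.01137.
z = (0.05194 − 0.03815)/0.01137 = 0.01379/0.01137 = 1.213.
p-value = 2·P(Z > 1.213) ≈ 0.2253, so at α = 0.05 we fail to reject H₀.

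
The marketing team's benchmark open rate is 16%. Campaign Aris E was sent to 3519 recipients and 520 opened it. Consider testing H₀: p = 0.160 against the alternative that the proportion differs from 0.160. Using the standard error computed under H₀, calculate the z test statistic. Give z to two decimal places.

z = -1.98

p̂ = 520/3519 = 0.14777.
SE = √(p₀(1−p₀)/n) = √(0.1344/3519) = 0.00618.
z = (0.14777 − 0.16)/0.00618 = -0.01223/0.00618 = -1.98.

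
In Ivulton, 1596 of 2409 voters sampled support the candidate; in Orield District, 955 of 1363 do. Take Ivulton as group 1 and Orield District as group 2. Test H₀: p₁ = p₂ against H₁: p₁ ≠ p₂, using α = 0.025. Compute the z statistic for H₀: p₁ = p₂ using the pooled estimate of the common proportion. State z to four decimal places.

p̂₁ = 1596/2409 = 0.662516, p̂₂ = 955/1363 = 0.700660.
Pooled p̂ = (1596+955)/(2409+1363) = 2551/3772 = 0.676299.
SE = √(0.218919 × 0.00114879) = 0.015858.
z = (0.662516 − 0.700660)/0.015858 = -0.038144/0.015858 = -2.4053.
p-value = 2·P(Z > 2.405) ≈ 0.0162, so at α = 0.025 we reject H₀.

z = -2.4053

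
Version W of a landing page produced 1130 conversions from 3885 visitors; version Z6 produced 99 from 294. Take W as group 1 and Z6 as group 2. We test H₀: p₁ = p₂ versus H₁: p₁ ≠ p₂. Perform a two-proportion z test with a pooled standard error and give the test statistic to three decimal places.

z = -1.664

p̂₁ = 1130/3885 ≈ 0.29086, p̂₂ = 99/294 ≈ 0.33673.
Pooled p̂ = (1130+99)/(3885+294) = 1229/4179 = 0.29409.
SE = √(p̂(1−p̂)(1/n₁+1/n₂)) = √(0.29409·0.70591·0.00365876) = √(0.000759562) = 0.02756.
z = (0.29086 − 0.33673)/0.02756 = -0.04587/0.02756 = -1.664.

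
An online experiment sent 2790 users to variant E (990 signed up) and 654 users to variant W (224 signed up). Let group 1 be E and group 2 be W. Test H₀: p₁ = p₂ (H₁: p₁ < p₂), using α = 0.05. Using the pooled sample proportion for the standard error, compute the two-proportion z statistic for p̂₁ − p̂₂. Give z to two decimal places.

p̂₁ = 990/2790 ≈ 0.3548, p̂₂ = 224/654 ≈ 0.3425.
Pooled p̂ = (990+224)/(2790+654) = 1214/3444 = 0.3525.
SE = √(p̂(1−p̂)(1/n₁+1/n₂)) = √(0.3525·0.6475·0.00188747) = √(0.000430803) = 0.0208.
z = (0.3548 − 0.3425)/0.0208 = 0.0123/0.0208 = 0.59.
p-value = P(Z < 0.594) ≈ 0.7238; since p > α = 0.05, fail to reject H₀.

z = 0.59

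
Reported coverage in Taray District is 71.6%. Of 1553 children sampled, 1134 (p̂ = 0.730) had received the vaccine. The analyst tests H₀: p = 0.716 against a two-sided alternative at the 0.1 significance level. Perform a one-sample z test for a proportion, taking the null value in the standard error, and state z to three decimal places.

p̂ = 1134/1553 ≈ 0.73020.
Standard error under H₀: √(0.716×0.284/1553) = 0.01144.
z = (0.73020 − 0.716)/0.01144 = 0.01420/0.01144 = 1.241.
p-value = 2·P(Z > 1.241) ≈ 0.2146, so at α = 0.1 we fail to reject H₀.

z = 1.241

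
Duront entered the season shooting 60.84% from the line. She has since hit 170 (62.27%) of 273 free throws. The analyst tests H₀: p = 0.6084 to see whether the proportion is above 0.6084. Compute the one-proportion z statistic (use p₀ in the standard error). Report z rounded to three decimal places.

z = 0.484

p̂ = 170/273 = 0.62271.
SE = √(p₀(1−p₀)/n) = √(0.23825/273) = 0.02954.
z = (0.62271 − 0.6084)/0.02954 = 0.01431/0.02954 = 0.484.
p-value = P(Z > 0.484) ≈ 0.3140.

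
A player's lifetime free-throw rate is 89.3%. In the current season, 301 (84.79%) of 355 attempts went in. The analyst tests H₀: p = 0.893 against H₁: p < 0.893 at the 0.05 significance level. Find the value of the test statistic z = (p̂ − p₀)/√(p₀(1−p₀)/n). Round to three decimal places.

z = -2.750

p̂ = 301/355 = 0.847887.
Standard error under H₀: √(0.893×0.107/355) = 0.016406.
z = (0.847887 − 0.893)/0.016406 = -0.045113/0.016406 = -2.750.
p-value = P(Z < -2.750) ≈ 0.0030. With α = 0.05, reject H₀.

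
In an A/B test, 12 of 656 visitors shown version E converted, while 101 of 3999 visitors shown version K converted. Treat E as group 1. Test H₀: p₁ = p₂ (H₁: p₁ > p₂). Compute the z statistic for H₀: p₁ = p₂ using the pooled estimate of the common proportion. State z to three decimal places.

z = -1.074

p̂₁ = 12/656 = 0.018293, p̂₂ = 101/3999 = 0.025256.
Pooled p̂ = (12+101)/(656+3999) = 113/4655 = 0.024275.
SE = √(p̂(1−p̂)(1/n₁+1/n₂)) = √(0.024275·0.975725·0.00177445) = √(4.20292e-05) = 0.006483.
z = (0.018293 − 0.025256)/0.006483 = -0.006963/0.006483 = -1.074.
p-value = P(Z > -1.074) ≈ 0.8586.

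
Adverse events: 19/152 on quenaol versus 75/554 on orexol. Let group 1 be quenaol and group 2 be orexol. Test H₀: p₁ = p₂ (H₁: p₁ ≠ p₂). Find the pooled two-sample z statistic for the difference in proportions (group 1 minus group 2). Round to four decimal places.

z = -0.3337

p̂₁ = 19/152 = 0.125000, p̂₂ = 75/554 = 0.135379.
Pooled p̂ = (19+75)/(152+554) = 94/706 = 0.133144.
SE = √(p̂(1−p̂)(1/n₁+1/n₂)) = √(0.133144·0.866856·0.008384) = √(0.000967657) = 0.031107.
z = (0.125000 − 0.135379)/0.031107 = -0.010379/0.031107 = -0.3337.
p-value = 2·P(Z > 0.334) ≈ 0.7386.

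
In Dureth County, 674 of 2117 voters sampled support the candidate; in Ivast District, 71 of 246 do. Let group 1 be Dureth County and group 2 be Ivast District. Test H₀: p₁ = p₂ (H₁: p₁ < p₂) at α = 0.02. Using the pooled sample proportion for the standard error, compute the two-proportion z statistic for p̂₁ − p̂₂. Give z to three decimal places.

p̂₁ = 674/2117 ≈ 0.31838, p̂₂ = 71/246 ≈ 0.28862.
Pooled p̂ = (674+71)/(2117+246) = 745/2363 = 0.31528.
SE = √(p̂(1−p̂)(1/n₁+1/n₂)) = √(0.31528·0.68472·0.00453741) = √(0.000979524) = 0.03130.
z = (0.31838 − 0.28862)/0.03130 = 0.02976/0.03130 = 0.951.
p-value = P(Z < 0.951) ≈ 0.8291; since p > α = 0.02, fail to reject H₀.

z = 0.951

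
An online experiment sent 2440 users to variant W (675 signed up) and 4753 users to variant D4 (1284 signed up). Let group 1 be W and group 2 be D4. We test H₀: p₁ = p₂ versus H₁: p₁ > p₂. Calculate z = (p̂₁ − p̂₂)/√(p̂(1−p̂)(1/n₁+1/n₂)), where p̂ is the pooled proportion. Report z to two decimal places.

p̂₁ = 675/2440 = 0.2766, p̂₂ = 1284/4753 = 0.2701.
Pooled p̂ = (675+1284)/(2440+4753) = 1959/7193 = 0.2723.
SE = √(0.198175 × 0.00062023) = 0.0111.
z = (0.2766 − 0.2701)/0.0111 = 0.0065/0.0111 = 0.59.
p-value = P(Z > 0.586) ≈ 0.2790.

z = 0.59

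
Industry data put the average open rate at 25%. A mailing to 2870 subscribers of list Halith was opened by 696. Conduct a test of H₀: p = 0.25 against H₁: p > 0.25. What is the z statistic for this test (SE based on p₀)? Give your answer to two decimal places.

p̂ = 696/2870 = 0.2425.
SE = √(p₀(1−p₀)/n) = √(0.1875/2870) = 0.0081.
z = (0.2425 − 0.25)/0.0081 = -0.0075/0.0081 = -0.93.
p-value = P(Z > -0.927) ≈ 0.8230.

z = -0.93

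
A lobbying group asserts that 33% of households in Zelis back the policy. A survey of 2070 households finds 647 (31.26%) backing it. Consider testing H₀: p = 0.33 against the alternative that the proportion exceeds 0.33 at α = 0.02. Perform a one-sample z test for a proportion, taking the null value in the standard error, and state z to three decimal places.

p̂ = 647/2070 ≈ 0.312560.
Standard error under H₀: √(0.33×0.67/2070) = 0.010335.
z = (0.312560 − 0.33)/0.010335 = -0.017440/0.010335 = -1.687.
p-value = P(Z > -1.687) ≈ 0.9542. With α = 0.02, fail to reject H₀.

z = -1.687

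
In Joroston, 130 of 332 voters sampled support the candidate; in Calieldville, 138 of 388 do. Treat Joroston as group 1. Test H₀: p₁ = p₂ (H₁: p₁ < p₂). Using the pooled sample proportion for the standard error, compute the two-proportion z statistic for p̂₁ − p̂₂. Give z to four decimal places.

z = 0.9933

p̂₁ = 130/332 ≈ 0.3915663, p̂₂ = 138/388 ≈ 0.3556701.
Pooled p̂ = (130+138)/(332+388) = 268/720 = 0.3722222.
SE = √(p̂(1−p̂)(1/n₁+1/n₂)) = √(0.3722222·0.6277778·0.00558937) = √(0.00130608) = 0.0361398.
z = (0.3915663 − 0.3556701)/0.0361398 = 0.0358962/0.0361398 = 0.9933.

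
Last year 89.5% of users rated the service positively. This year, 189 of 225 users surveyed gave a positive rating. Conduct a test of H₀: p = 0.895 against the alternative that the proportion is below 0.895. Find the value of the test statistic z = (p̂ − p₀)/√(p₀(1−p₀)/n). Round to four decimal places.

p̂ = 189/225 ≈ 0.840000.
Under H₀, SE = √(0.895·0.105/225) = √(0.000417667) = 0.020437.
z = (0.840000 − 0.895)/0.020437 = -0.055000/0.020437 = -2.6912.

z = -2.6912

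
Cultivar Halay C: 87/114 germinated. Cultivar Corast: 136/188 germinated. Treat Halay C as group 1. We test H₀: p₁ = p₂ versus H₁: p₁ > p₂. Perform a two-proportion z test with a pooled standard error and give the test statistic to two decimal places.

p̂₁ = 87/114 ≈ 0.7632, p̂₂ = 136/188 ≈ 0.7234.
Pooled p̂ = (87+136)/(114+188) = 223/302 = 0.7384.
SE = √(0.19316 × 0.0140911) = 0.0522.
z = (0.7632 − 0.7234)/0.0522 = 0.0398/0.0522 = 0.76.
p-value = P(Z > 0.762) ≈ 0.2230.

z = 0.76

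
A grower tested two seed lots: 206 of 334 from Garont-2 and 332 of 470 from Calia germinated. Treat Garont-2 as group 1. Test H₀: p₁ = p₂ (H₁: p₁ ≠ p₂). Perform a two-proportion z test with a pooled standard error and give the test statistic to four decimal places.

p̂₁ = 206/334 = 0.616766, p̂₂ = 332/470 = 0.706383.
Pooled p̂ = (206+332)/(334+470) = 538/804 = 0.669154.
SE = √(0.221387 × 0.00512167) = 0.033673.
z = (0.616766 − 0.706383)/0.033673 = -0.089617/0.033673 = -2.6614.
Two-sided p-value ≈ 2·Φ(−2.661) = 0.0078.

z = -2.6614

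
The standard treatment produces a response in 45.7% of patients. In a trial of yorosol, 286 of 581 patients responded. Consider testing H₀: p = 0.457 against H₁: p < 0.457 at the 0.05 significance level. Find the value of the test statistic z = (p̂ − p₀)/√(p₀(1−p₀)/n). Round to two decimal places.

p̂ = 286/581 ≈ 0.4923.
Standard error under H₀: √(0.457×0.543/581) = 0.0207.
z = (0.4923 − 0.457)/0.0207 = 0.0353/0.0207 = 1.71.
p-value = P(Z < 1.706) ≈ 0.9560, so at α = 0.05 we fail to reject H₀.

z = 1.71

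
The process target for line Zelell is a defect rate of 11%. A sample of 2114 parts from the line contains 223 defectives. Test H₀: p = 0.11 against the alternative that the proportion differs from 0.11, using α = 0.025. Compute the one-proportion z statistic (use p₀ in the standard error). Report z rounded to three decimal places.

p̂ = 223/2114 = 0.105487.
Under H₀, SE = √(0.11·0.89/2114) = √(4.63103e-05) = 0.006805.
z = (0.105487 − 0.11)/0.006805 = -0.004513/0.006805 = -0.663.
p-value = 2·P(Z > 0.663) ≈ 0.5072. With α = 0.025, fail to reject H₀.

z = -0.663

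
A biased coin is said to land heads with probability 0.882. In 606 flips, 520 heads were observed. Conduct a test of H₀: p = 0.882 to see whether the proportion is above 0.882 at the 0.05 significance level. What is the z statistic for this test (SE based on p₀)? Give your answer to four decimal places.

z = -1.8248

p̂ = 520/606 = 0.858086.
SE = √(p₀(1−p₀)/n) = √(0.10408/606) = 0.013105.
z = (0.858086 − 0.882)/0.013105 = -0.023914/0.013105 = -1.8248.
p-value = P(Z > -1.825) ≈ 0.9660, so at α = 0.05 we fail to reject H₀.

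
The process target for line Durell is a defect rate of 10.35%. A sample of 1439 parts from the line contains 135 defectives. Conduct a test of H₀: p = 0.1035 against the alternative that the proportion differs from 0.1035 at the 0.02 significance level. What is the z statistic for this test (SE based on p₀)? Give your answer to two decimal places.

p̂ = 135/1439 ≈ 0.0938.
Under H₀, SE = √(0.1035·0.8965/1439) = √(6.44807e-05) = 0.0080.
z = (0.0938 − 0.1035)/0.0080 = -0.0097/0.0080 = -1.21.
Two-sided p-value ≈ 2·Φ(−1.206) = 0.2278, so at α = 0.02 we fail to reject H₀.

z = -1.21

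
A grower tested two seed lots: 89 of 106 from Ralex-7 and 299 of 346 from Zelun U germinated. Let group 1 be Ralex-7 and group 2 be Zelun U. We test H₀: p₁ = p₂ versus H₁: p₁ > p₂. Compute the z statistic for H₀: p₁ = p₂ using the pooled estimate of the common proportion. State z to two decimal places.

z = -0.63

p̂₁ = 89/106 = 0.83962, p̂₂ = 299/346 = 0.86416.
Pooled p̂ = (89+299)/(106+346) = 388/452 = 0.85841.
SE = √(0.121544 × 0.0123241) = 0.03870.
z = (0.83962 − 0.86416)/0.03870 = -0.02454/0.03870 = -0.63.
p-value = P(Z > -0.634) ≈ 0.7370.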